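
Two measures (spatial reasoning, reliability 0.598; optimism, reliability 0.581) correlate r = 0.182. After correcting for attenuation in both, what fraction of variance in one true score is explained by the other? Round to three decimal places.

Disattenuated r = 0.182 / √(0.598 × 0.581) = 0.182 / 0.5894 = 0.3088.
Shared true-score variance = 0.3088² = 0.0954 ≈ 0.095.

0.095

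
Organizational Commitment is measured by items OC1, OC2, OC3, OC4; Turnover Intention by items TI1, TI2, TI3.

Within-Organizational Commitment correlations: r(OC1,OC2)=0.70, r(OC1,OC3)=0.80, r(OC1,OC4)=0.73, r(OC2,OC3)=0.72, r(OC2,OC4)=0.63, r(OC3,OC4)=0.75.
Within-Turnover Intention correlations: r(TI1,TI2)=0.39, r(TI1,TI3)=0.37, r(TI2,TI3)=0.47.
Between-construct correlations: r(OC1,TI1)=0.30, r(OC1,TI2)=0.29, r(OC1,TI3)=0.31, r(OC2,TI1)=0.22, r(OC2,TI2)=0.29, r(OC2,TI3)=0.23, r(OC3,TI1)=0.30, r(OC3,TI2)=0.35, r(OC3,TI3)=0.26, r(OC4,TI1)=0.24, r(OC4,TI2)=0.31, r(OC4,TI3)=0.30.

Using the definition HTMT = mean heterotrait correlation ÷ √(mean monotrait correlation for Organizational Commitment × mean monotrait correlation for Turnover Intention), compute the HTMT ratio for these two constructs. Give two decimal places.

0.52

Mean between = 3.40/12 = 0.2833.
Mean within-OC = 4.33/6 = 0.7217; mean within-TI = 1.23/3 = 0.4100.
Geometric mean = √(0.7217 × 0.4100) = 0.5440.
HTMT = 0.2833 / 0.5440 = 0.52.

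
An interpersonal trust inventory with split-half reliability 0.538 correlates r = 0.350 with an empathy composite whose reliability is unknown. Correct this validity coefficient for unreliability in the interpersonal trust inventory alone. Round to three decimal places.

Single correction: r_c = r_obs / √r_xx = 0.350 / √0.538 = 0.350 / 0.7335 ≈ 0.477.

0.477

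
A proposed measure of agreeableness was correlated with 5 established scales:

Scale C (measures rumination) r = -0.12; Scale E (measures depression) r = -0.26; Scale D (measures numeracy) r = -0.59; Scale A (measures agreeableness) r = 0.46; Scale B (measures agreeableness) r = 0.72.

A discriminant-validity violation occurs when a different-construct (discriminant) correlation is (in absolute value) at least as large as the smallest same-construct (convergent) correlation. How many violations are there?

Convergent (same construct = agreeableness): Scale A, Scale B.
Smallest convergent = 0.46. Discriminant |r|: 0.12, 0.26, 0.59; count ≥ 0.46 → 1.

1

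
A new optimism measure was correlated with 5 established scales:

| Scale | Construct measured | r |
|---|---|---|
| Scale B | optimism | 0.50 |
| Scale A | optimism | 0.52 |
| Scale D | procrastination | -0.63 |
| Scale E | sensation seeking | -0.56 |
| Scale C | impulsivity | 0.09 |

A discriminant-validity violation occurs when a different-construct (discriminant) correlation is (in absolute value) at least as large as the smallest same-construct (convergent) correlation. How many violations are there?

Convergent (same construct = optimism): Scale B, Scale A.
Smallest convergent = 0.50. Discriminant |r|: 0.63, 0.56, 0.09; count ≥ 0.50 → 2.

2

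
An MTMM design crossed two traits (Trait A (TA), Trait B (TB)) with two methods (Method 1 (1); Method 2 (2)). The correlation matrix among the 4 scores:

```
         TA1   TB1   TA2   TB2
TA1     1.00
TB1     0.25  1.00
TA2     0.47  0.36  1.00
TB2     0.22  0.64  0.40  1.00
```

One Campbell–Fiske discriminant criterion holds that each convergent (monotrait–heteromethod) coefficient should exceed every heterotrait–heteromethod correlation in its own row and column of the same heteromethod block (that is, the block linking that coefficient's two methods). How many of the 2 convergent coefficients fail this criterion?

Convergent coefficients and their comparison sets:
TA (methods 1·2): 0.47 vs {0.22, 0.36} → pass.
TB (methods 1·2): 0.64 vs {0.36, 0.22} → pass.
0 of 2 fail.

0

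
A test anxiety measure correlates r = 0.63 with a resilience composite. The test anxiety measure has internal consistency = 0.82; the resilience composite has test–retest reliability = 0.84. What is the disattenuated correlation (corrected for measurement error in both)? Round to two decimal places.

0.76

r_true = r_obs / √(r_xx · r_yy) = 0.63 / √(0.82 × 0.84) = 0.63 / √0.6888 = 0.63 / 0.8299 ≈ 0.76.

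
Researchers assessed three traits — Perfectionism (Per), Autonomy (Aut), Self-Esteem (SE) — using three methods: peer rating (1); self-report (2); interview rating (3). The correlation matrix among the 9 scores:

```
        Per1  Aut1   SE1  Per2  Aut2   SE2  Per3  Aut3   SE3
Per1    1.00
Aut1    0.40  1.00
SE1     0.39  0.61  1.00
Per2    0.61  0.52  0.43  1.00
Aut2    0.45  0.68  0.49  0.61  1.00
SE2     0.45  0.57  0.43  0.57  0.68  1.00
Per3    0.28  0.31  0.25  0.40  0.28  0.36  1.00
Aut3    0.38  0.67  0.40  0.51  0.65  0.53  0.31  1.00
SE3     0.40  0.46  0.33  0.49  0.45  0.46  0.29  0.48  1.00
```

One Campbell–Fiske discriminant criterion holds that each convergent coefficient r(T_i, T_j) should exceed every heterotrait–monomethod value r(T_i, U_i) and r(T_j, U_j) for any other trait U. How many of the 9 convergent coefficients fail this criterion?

8

Each convergent coefficient versus the relevant comparison correlations:
Per (methods 1·2): 0.61 vs {0.40, 0.61, 0.39, 0.57} → fail.
Per (methods 1·3): 0.28 vs {0.40, 0.31, 0.39, 0.29} → fail.
Per (methods 2·3): 0.40 vs {0.61, 0.31, 0.57, 0.29} → fail.
Aut (methods 1·2): 0.68 vs {0.40, 0.61, 0.61, 0.68} → fail.
Aut (methods 1·3): 0.67 vs {0.40, 0.31, 0.61, 0.48} → pass.
Aut (methods 2·3): 0.65 vs {0.61, 0.31, 0.68, 0.48} → fail.
SE (methods 1·2): 0.43 vs {0.39, 0.57, 0.61, 0.68} → fail.
SE (methods 1·3): 0.33 vs {0.39, 0.29, 0.61, 0.48} → fail.
SE (methods 2·3): 0.46 vs {0.57, 0.29, 0.68, 0.48} → fail.
8 of 9 fail.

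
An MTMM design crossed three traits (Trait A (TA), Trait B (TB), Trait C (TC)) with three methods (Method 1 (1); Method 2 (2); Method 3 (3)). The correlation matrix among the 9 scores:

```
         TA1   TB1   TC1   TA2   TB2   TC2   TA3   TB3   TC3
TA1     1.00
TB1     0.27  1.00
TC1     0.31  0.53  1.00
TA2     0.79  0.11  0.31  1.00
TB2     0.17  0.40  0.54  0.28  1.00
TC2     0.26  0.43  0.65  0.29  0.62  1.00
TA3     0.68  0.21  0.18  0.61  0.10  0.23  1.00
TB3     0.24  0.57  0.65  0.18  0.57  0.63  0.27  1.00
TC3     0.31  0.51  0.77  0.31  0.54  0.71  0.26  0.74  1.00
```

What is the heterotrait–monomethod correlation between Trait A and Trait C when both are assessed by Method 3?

0.26

Different traits, same method: r(TA3, TC3) = 0.26.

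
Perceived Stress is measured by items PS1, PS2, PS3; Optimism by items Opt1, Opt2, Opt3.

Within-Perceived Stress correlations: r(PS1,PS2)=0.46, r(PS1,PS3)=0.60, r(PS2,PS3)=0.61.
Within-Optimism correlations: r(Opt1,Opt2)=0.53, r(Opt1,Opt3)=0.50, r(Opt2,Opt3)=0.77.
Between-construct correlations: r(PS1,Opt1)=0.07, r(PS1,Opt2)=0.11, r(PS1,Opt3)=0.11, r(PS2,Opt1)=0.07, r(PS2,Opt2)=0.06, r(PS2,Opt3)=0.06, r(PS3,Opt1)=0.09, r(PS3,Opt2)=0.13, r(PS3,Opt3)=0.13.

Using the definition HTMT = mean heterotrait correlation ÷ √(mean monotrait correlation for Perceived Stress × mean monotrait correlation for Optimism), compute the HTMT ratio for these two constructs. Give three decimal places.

0.160

Between-construct mean = 0.83/9 = 0.0922.
Mean within-PS = 1.67/3 = 0.5567; mean within-Opt = 1.80/3 = 0.6000.
Geometric mean = √(0.5567 × 0.6000) = 0.5779.
HTMT = 0.0922 / 0.5779 = 0.160.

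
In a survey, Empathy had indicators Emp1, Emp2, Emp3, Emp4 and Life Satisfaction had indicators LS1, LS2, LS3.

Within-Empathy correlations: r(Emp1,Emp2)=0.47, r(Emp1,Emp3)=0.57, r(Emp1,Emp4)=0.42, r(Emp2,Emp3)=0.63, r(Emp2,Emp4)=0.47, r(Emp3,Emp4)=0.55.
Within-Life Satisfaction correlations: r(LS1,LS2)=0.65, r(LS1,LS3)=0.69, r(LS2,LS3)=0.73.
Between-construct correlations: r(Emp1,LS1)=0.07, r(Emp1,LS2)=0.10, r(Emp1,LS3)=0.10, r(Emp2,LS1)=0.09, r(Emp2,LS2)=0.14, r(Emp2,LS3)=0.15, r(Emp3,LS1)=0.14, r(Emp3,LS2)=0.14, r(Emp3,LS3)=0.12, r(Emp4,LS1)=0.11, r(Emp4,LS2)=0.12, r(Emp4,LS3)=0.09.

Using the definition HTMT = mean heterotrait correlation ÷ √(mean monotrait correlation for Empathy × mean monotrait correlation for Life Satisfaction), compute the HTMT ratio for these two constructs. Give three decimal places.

0.191

Mean heterotrait r = 1.37/12 = 0.1142.
Mean within-Emp = 3.11/6 = 0.5183; mean within-LS = 2.07/3 = 0.6900.
Geometric mean = √(0.5183 × 0.6900) = 0.5980.
HTMT = 0.1142 / 0.5980 = 0.191.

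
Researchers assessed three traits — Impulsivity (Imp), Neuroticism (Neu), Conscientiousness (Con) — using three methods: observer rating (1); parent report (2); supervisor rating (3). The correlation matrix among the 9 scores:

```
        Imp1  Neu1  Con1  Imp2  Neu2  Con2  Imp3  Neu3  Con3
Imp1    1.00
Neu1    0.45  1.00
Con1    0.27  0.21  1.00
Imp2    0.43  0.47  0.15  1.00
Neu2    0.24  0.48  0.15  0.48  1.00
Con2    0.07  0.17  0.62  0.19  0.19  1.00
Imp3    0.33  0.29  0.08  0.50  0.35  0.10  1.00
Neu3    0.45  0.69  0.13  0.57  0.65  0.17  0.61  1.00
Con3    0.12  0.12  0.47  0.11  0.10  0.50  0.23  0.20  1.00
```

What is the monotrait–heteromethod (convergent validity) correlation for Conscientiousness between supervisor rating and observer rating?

0.47

Same trait (Con), different methods: r(Con3, Con1) = 0.47.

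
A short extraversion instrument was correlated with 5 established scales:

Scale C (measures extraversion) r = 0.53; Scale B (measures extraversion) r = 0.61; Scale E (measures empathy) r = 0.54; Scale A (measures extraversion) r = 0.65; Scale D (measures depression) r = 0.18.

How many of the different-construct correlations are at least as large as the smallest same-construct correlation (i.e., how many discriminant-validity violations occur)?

1

Convergent (same construct = extraversion): Scale C, Scale B, Scale A.
Smallest convergent = 0.53. Discriminant values: 0.54, 0.18; count ≥ 0.53 → 1.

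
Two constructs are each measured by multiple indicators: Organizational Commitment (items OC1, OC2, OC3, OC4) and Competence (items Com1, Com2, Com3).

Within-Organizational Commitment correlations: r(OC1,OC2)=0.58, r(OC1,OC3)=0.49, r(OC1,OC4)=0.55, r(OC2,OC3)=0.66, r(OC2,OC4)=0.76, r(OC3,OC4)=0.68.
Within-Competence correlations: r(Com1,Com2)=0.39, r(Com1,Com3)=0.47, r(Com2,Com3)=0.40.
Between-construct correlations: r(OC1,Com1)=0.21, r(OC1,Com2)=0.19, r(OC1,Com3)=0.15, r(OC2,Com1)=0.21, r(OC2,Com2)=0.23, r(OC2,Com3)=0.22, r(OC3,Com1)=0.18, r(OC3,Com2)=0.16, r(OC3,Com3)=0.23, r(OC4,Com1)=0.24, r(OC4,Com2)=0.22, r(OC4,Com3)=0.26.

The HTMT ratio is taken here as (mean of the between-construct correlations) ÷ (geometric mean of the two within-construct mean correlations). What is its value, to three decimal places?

Mean between = 2.50/12 = 0.2083.
Mean within-OC = 3.72/6 = 0.6200; mean within-Com = 1.26/3 = 0.4200.
Geometric mean = √(0.6200 × 0.4200) = 0.5103.
HTMT = 0.2083 / 0.5103 = 0.408.

0.408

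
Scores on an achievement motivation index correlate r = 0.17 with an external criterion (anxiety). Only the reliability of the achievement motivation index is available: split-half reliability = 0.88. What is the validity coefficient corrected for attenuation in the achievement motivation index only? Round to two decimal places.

0.18

Single correction: r_c = r_obs / √r_xx = 0.17 / √0.88 = 0.17 / 0.9381 ≈ 0.18.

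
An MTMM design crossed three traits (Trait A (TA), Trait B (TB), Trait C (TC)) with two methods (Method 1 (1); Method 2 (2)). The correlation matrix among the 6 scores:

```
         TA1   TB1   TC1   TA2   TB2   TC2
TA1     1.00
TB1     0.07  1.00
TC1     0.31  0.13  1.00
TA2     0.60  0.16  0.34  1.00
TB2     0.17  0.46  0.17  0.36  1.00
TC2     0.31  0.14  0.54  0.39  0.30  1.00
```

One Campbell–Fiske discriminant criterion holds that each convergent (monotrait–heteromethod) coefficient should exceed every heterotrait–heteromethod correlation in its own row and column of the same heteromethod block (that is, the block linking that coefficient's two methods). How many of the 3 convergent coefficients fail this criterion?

0

Checking each validity diagonal entry against its comparison values:
TA (methods 1·2): 0.60 vs {0.17, 0.16, 0.31, 0.34} → pass.
TB (methods 1·2): 0.46 vs {0.16, 0.17, 0.14, 0.17} → pass.
TC (methods 1·2): 0.54 vs {0.34, 0.31, 0.17, 0.14} → pass.
0 of 3 fail.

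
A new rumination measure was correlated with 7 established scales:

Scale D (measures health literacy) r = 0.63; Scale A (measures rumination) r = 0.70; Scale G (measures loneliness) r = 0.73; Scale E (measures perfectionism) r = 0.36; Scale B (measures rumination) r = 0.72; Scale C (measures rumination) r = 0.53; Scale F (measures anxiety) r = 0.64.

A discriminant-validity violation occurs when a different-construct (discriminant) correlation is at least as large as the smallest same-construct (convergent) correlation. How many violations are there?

3

Convergent (same construct = rumination): Scale A, Scale B, Scale C.
Smallest convergent = 0.53. Discriminant values: 0.63, 0.73, 0.36, 0.64; count ≥ 0.53 → 3.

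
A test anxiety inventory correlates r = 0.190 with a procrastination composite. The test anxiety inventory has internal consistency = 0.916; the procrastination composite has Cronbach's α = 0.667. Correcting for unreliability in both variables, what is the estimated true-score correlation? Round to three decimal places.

r_true = r_obs / √(r_xx · r_yy) = 0.190 / √(0.916 × 0.667) = 0.190 / √0.610972 = 0.190 / 0.7816 ≈ 0.243.

0.243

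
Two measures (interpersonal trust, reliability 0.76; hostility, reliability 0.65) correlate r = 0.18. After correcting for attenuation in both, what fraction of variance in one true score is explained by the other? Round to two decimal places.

0.07

Disattenuated r = 0.18 / √(0.76 × 0.65) = 0.18 / 0.7029 = 0.2561.
Shared true-score variance = 0.2561² = 0.0656 ≈ 0.07.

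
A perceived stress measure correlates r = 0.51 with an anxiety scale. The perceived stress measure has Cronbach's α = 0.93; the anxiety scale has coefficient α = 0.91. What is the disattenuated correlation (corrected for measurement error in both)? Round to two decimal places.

r_true = r_obs / √(r_xx · r_yy) = 0.51 / √(0.93 × 0.91) = 0.51 / √0.8463 = 0.51 / 0.9199 ≈ 0.55.

0.55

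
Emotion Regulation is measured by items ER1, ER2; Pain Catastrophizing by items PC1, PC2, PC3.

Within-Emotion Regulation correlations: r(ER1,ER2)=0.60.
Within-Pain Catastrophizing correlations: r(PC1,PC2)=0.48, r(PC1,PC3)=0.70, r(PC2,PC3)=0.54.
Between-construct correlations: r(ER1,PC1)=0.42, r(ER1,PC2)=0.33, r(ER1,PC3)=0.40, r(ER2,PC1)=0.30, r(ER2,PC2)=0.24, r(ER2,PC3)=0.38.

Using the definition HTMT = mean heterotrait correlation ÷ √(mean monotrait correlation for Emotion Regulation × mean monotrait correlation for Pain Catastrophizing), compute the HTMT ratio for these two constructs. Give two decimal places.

0.59

Mean heterotrait r = 2.07/6 = 0.3450.
Mean within-ER = 0.60/1 = 0.6000; mean within-PC = 1.72/3 = 0.5733.
Geometric mean = √(0.6000 × 0.5733) = 0.5865.
HTMT = 0.3450 / 0.5865 = 0.59.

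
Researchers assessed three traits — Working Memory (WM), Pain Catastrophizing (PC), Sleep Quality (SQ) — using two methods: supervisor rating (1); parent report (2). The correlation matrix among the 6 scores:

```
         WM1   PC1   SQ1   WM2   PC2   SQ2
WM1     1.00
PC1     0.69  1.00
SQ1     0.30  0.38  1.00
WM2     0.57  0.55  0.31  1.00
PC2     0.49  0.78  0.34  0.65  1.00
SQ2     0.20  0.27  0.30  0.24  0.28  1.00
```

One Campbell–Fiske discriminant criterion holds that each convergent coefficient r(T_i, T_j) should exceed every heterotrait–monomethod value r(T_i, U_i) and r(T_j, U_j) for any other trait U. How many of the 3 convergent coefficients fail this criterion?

2

Convergent coefficients and their comparison sets:
WM (methods 1·2): 0.57 vs {0.69, 0.65, 0.30, 0.24} → fail.
PC (methods 1·2): 0.78 vs {0.69, 0.65, 0.38, 0.28} → pass.
SQ (methods 1·2): 0.30 vs {0.30, 0.24, 0.38, 0.28} → fail.
2 of 3 fail.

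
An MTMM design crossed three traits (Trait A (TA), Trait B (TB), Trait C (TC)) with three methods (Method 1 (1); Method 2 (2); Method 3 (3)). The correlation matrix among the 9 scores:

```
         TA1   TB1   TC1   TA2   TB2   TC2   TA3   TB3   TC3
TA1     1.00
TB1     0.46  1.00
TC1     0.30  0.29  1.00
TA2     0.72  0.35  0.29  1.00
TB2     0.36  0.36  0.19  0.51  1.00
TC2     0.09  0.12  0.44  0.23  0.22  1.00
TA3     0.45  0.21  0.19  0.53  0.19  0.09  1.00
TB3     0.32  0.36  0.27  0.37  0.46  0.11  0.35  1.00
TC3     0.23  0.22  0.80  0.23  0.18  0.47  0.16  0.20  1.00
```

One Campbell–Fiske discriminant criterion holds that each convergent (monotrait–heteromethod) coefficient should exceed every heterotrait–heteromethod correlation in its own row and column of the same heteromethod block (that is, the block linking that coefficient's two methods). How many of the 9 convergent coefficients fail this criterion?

Each convergent coefficient versus the relevant comparison correlations:
TA (methods 1·2): 0.72 vs {0.36, 0.35, 0.09, 0.29} → pass.
TA (methods 1·3): 0.45 vs {0.32, 0.21, 0.23, 0.19} → pass.
TA (methods 2·3): 0.53 vs {0.37, 0.19, 0.23, 0.09} → pass.
TB (methods 1·2): 0.36 vs {0.35, 0.36, 0.12, 0.19} → fail.
TB (methods 1·3): 0.36 vs {0.21, 0.32, 0.22, 0.27} → pass.
TB (methods 2·3): 0.46 vs {0.19, 0.37, 0.18, 0.11} → pass.
TC (methods 1·2): 0.44 vs {0.29, 0.09, 0.19, 0.12} → pass.
TC (methods 1·3): 0.80 vs {0.19, 0.23, 0.27, 0.22} → pass.
TC (methods 2·3): 0.47 vs {0.09, 0.23, 0.11, 0.18} → pass.
1 of 9 fail.

1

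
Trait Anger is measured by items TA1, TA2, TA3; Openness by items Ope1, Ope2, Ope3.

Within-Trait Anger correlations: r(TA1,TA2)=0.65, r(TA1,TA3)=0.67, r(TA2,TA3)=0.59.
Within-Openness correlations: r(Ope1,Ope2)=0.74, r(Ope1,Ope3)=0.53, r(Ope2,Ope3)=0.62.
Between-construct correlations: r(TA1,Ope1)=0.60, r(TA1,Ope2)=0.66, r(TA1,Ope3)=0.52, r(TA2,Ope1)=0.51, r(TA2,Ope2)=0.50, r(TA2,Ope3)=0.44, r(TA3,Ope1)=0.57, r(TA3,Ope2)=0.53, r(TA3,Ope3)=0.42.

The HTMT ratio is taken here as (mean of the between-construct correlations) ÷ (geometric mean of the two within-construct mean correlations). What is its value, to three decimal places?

Between-construct mean = 4.75/9 = 0.5278.
Mean within-TA = 1.91/3 = 0.6367; mean within-Ope = 1.89/3 = 0.6300.
Geometric mean = √(0.6367 × 0.6300) = 0.6333.
HTMT = 0.5278 / 0.6333 = 0.833.

0.833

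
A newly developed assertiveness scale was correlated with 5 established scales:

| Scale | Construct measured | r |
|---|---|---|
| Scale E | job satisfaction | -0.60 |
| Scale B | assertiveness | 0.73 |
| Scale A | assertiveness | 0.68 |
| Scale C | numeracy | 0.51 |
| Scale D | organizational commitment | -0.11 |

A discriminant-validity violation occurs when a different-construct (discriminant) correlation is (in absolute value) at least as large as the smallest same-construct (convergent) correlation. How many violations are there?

0

Convergent (same construct = assertiveness): Scale B, Scale A.
Smallest convergent = 0.68. Discriminant |r|: 0.60, 0.51, 0.11; count ≥ 0.68 → 0.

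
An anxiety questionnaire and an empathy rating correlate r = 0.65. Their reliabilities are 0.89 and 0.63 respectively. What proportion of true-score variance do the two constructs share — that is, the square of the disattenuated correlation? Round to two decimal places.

Disattenuated r = 0.65 / √(0.89 × 0.63) = 0.65 / 0.7488 = 0.8681.
Shared true-score variance = 0.8681² = 0.7536 ≈ 0.75.

0.75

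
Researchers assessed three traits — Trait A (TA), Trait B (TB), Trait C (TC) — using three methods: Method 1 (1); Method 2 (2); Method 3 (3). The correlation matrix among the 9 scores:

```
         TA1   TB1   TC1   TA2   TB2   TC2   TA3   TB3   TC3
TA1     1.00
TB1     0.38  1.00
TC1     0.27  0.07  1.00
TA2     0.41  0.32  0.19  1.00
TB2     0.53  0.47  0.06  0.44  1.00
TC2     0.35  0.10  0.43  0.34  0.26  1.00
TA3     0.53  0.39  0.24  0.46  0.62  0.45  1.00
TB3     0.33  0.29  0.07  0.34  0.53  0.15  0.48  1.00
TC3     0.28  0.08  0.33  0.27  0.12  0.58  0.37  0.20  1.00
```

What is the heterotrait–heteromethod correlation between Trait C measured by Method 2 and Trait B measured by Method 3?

Different traits and methods: r(TC2, TB3) = 0.15.

0.15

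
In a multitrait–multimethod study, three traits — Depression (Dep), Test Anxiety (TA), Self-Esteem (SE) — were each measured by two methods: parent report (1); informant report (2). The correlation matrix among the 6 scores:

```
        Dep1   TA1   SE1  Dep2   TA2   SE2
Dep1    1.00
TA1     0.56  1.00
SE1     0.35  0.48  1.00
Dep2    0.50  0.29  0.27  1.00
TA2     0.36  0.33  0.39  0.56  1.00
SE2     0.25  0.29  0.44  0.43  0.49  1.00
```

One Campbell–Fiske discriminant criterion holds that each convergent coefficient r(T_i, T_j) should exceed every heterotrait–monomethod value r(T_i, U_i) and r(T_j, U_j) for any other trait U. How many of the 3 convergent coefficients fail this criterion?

Each convergent coefficient versus the relevant comparison correlations:
Dep (methods 1·2): 0.50 vs {0.56, 0.56, 0.35, 0.43} → fail.
TA (methods 1·2): 0.33 vs {0.56, 0.56, 0.48, 0.49} → fail.
SE (methods 1·2): 0.44 vs {0.35, 0.43, 0.48, 0.49} → fail.
3 of 3 fail.

3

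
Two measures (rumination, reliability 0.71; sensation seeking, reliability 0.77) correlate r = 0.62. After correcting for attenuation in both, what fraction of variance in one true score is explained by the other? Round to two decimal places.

Disattenuated r = 0.62 / √(0.71 × 0.77) = 0.62 / 0.7394 = 0.8385.
Shared true-score variance = 0.8385² = 0.7031 ≈ 0.70.

0.70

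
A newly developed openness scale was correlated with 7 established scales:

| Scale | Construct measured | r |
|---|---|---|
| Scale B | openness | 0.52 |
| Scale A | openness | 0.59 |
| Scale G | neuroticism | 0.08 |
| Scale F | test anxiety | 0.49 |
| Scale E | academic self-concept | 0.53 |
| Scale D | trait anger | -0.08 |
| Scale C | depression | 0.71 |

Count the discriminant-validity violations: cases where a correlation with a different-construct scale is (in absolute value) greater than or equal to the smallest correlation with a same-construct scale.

Convergent (same construct = openness): Scale B, Scale A.
Smallest convergent = 0.52. Discriminant |r|: 0.08, 0.49, 0.53, 0.08, 0.71; count ≥ 0.52 → 2.

2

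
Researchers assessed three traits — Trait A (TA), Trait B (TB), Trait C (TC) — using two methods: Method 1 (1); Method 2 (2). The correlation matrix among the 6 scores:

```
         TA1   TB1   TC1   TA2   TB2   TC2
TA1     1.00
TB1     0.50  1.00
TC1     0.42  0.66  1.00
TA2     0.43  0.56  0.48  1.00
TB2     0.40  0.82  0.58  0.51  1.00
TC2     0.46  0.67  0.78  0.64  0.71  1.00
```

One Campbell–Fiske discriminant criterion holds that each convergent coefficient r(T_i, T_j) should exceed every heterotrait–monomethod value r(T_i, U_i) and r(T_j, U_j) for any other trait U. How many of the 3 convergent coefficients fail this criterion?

Checking each validity diagonal entry against its comparison values:
TA (methods 1·2): 0.43 vs {0.50, 0.51, 0.42, 0.64} → fail.
TB (methods 1·2): 0.82 vs {0.50, 0.51, 0.66, 0.71} → pass.
TC (methods 1·2): 0.78 vs {0.42, 0.64, 0.66, 0.71} → pass.
1 of 3 fail.

1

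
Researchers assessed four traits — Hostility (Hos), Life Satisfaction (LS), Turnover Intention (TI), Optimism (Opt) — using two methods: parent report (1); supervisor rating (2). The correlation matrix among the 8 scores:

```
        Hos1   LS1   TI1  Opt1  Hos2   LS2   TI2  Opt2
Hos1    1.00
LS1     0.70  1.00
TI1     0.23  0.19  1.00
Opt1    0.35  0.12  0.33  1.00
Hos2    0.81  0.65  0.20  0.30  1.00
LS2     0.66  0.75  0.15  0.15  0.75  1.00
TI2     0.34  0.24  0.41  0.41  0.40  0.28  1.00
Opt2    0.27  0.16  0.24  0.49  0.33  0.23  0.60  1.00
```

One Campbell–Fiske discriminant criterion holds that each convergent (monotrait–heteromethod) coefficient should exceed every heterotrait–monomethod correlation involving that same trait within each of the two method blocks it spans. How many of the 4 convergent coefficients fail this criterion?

3

Checking each validity diagonal entry against its comparison values:
Hos (methods 1·2): 0.81 vs {0.70, 0.75, 0.23, 0.40, 0.35, 0.33} → pass.
LS (methods 1·2): 0.75 vs {0.70, 0.75, 0.19, 0.28, 0.12, 0.23} → fail.
TI (methods 1·2): 0.41 vs {0.23, 0.40, 0.19, 0.28, 0.33, 0.60} → fail.
Opt (methods 1·2): 0.49 vs {0.35, 0.33, 0.12, 0.23, 0.33, 0.60} → fail.
3 of 4 fail.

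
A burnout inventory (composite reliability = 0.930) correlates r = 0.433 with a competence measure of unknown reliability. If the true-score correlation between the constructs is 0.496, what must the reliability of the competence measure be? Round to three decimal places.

r_true = r_obs / √(r_xx · r_yy) ⇒ 0.496 = 0.433 / √(0.930 · r_yy).
√(0.930 · r_yy) = 0.433 / 0.496 = 0.8730; 0.930 · r_yy = 0.7621; r_yy = 0.7621 / 0.930 ≈ 0.819.

0.819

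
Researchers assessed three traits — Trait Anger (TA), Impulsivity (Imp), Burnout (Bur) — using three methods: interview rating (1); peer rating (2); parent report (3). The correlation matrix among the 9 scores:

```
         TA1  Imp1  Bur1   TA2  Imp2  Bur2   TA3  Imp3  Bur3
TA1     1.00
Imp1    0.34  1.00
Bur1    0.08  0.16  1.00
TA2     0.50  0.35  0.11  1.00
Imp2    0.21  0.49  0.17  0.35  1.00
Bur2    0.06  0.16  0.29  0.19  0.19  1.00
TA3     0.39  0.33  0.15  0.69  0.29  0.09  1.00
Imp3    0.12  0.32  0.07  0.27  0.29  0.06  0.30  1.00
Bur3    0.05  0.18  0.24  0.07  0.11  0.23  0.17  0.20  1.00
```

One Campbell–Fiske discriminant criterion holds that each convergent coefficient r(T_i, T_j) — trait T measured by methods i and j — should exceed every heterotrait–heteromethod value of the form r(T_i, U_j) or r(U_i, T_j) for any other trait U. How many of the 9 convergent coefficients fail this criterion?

2

Convergent coefficients and their comparison sets:
TA (methods 1·2): 0.50 vs {0.21, 0.35, 0.06, 0.11} → pass.
TA (methods 1·3): 0.39 vs {0.12, 0.33, 0.05, 0.15} → pass.
TA (methods 2·3): 0.69 vs {0.27, 0.29, 0.07, 0.09} → pass.
Imp (methods 1·2): 0.49 vs {0.35, 0.21, 0.16, 0.17} → pass.
Imp (methods 1·3): 0.32 vs {0.33, 0.12, 0.18, 0.07} → fail.
Imp (methods 2·3): 0.29 vs {0.29, 0.27, 0.11, 0.06} → fail.
Bur (methods 1·2): 0.29 vs {0.11, 0.06, 0.17, 0.16} → pass.
Bur (methods 1·3): 0.24 vs {0.15, 0.05, 0.07, 0.18} → pass.
Bur (methods 2·3): 0.23 vs {0.09, 0.07, 0.06, 0.11} → pass.
2 of 9 fail.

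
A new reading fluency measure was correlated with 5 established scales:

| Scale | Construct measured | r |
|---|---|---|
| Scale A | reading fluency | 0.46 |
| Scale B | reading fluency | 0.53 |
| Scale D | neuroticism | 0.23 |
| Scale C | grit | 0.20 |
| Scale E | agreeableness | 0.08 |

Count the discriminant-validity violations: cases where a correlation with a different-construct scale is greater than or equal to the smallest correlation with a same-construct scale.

Convergent (same construct = reading fluency): Scale A, Scale B.
Smallest convergent = 0.46. Discriminant values: 0.23, 0.20, 0.08; count ≥ 0.46 → 0.

0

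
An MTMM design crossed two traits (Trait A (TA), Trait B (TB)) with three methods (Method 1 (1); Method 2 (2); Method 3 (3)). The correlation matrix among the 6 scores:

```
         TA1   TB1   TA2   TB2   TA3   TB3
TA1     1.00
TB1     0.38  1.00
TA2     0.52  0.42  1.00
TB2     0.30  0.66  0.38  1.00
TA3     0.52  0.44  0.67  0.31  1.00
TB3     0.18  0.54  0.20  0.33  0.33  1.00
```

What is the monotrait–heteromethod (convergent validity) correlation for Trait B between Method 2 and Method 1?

0.66

Same trait (TB), different methods: r(TB2, TB1) = 0.66.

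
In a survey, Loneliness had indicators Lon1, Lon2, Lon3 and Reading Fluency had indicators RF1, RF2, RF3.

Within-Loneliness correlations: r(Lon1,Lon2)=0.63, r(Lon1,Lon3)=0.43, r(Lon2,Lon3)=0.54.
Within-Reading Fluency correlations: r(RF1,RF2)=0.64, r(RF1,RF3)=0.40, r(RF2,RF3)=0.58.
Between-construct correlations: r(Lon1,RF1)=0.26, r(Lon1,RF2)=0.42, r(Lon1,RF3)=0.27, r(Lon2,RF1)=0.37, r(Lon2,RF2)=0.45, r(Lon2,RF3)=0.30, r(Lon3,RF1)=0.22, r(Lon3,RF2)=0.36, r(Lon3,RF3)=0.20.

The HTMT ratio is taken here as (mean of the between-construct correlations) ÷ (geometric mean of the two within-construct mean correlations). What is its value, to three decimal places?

0.590

Between-construct mean = 2.85/9 = 0.3167.
Mean within-Lon = 1.60/3 = 0.5333; mean within-RF = 1.62/3 = 0.5400.
Geometric mean = √(0.5333 × 0.5400) = 0.5366.
HTMT = 0.3167 / 0.5366 = 0.590.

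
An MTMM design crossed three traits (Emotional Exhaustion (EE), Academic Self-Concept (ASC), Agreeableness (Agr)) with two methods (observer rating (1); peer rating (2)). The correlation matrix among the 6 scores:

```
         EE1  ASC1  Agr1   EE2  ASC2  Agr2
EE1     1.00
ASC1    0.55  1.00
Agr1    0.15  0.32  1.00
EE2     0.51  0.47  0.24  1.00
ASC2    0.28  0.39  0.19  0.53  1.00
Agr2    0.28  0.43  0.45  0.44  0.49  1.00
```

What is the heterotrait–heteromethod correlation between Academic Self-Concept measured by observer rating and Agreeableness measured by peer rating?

0.43

Different traits and methods: r(ASC1, Agr2) = 0.43.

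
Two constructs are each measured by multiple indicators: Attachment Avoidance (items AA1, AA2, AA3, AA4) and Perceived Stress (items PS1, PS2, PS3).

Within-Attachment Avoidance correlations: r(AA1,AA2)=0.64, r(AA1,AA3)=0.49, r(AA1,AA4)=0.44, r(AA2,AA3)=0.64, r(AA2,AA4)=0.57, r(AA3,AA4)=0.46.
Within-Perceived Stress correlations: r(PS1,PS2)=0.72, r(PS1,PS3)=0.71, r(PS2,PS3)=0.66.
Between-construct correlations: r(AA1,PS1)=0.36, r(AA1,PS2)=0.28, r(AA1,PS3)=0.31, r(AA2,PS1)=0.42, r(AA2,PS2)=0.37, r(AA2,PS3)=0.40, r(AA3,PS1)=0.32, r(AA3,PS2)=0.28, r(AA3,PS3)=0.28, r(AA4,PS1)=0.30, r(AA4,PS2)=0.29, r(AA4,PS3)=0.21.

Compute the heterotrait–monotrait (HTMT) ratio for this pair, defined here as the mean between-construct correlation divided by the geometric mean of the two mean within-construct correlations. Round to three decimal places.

Mean heterotrait r = 3.82/12 = 0.3183.
Mean within-AA = 3.24/6 = 0.5400; mean within-PS = 2.09/3 = 0.6967.
Geometric mean = √(0.5400 × 0.6967) = 0.6134.
HTMT = 0.3183 / 0.6134 = 0.519.

0.519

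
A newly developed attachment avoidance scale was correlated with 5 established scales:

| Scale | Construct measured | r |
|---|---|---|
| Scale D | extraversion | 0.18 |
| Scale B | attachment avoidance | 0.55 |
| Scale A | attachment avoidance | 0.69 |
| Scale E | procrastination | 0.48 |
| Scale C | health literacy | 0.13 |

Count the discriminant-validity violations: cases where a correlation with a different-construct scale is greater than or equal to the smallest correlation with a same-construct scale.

Convergent (same construct = attachment avoidance): Scale B, Scale A.
Smallest convergent = 0.55. Discriminant values: 0.18, 0.48, 0.13; count ≥ 0.55 → 0.

0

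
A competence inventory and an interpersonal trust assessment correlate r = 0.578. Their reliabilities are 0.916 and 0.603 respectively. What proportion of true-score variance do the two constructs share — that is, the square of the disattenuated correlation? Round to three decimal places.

Disattenuated r = 0.578 / √(0.916 × 0.603) = 0.578 / 0.7432 = 0.7777.
Shared true-score variance = 0.7777² = 0.6048 ≈ 0.605.

0.605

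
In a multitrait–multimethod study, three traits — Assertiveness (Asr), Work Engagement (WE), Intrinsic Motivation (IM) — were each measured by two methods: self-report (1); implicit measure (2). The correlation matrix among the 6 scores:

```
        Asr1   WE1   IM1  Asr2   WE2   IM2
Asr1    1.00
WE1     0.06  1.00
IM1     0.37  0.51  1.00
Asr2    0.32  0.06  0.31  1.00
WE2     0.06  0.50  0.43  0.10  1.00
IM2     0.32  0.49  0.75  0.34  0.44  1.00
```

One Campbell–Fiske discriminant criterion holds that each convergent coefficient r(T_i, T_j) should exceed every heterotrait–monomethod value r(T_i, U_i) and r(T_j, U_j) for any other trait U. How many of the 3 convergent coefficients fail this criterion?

Checking each validity diagonal entry against its comparison values:
Asr (methods 1·2): 0.32 vs {0.06, 0.10, 0.37, 0.34} → fail.
WE (methods 1·2): 0.50 vs {0.06, 0.10, 0.51, 0.44} → fail.
IM (methods 1·2): 0.75 vs {0.37, 0.34, 0.51, 0.44} → pass.
2 of 3 fail.

2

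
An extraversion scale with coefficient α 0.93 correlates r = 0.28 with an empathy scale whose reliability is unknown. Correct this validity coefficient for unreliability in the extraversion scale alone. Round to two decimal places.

Single correction: r_c = r_obs / √r_xx = 0.28 / √0.93 = 0.28 / 0.9644 ≈ 0.29.

0.29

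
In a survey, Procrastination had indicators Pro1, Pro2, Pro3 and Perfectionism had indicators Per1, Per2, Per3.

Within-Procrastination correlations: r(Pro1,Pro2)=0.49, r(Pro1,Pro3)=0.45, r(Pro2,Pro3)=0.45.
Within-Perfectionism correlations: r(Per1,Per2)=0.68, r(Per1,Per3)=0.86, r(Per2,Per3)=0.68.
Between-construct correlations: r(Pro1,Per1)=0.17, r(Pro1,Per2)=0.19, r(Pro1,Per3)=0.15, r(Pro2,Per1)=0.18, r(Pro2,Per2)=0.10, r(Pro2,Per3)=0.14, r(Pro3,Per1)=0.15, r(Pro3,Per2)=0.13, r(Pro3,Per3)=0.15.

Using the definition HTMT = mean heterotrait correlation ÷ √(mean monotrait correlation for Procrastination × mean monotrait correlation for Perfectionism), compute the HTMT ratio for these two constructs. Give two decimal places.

Between-construct mean = 1.36/9 = 0.1511.
Mean within-Pro = 1.39/3 = 0.4633; mean within-Per = 2.22/3 = 0.7400.
Geometric mean = √(0.4633 × 0.7400) = 0.5855.
HTMT = 0.1511 / 0.5855 = 0.26.

0.26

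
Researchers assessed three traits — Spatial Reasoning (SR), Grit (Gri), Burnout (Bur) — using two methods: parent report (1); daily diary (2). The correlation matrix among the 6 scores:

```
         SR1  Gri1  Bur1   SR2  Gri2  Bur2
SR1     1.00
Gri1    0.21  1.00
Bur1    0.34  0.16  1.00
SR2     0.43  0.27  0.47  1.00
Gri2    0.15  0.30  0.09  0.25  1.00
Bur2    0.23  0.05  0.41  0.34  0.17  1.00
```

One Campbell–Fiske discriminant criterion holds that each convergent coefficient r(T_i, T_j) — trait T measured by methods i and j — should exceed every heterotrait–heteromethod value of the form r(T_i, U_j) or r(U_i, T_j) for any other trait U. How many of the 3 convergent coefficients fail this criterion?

2

Each convergent coefficient versus the relevant comparison correlations:
SR (methods 1·2): 0.43 vs {0.15, 0.27, 0.23, 0.47} → fail.
Gri (methods 1·2): 0.30 vs {0.27, 0.15, 0.05, 0.09} → pass.
Bur (methods 1·2): 0.41 vs {0.47, 0.23, 0.09, 0.05} → fail.
2 of 3 fail.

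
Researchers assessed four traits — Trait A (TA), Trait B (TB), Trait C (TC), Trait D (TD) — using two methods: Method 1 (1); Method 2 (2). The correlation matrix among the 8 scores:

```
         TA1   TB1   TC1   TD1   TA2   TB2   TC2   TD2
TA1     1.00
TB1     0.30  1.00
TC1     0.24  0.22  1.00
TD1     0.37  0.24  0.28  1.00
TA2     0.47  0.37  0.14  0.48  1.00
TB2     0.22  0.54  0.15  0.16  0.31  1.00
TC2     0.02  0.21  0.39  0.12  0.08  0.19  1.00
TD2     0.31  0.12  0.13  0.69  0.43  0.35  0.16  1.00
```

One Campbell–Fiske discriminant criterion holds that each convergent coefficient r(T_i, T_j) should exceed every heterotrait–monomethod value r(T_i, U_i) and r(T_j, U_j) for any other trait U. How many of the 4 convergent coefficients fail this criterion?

Checking each validity diagonal entry against its comparison values:
TA (methods 1·2): 0.47 vs {0.30, 0.31, 0.24, 0.08, 0.37, 0.43} → pass.
TB (methods 1·2): 0.54 vs {0.30, 0.31, 0.22, 0.19, 0.24, 0.35} → pass.
TC (methods 1·2): 0.39 vs {0.24, 0.08, 0.22, 0.19, 0.28, 0.16} → pass.
TD (methods 1·2): 0.69 vs {0.37, 0.43, 0.24, 0.35, 0.28, 0.16} → pass.
0 of 4 fail.

0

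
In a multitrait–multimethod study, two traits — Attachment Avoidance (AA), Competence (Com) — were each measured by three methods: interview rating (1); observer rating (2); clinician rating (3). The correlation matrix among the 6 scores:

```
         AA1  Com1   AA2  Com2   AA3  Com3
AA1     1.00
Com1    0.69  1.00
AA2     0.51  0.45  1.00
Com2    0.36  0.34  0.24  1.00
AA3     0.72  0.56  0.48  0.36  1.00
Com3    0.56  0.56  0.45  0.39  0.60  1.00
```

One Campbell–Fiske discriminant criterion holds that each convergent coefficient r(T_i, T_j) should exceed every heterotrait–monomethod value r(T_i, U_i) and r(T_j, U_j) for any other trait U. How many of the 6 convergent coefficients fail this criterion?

Checking each validity diagonal entry against its comparison values:
AA (methods 1·2): 0.51 vs {0.69, 0.24} → fail.
AA (methods 1·3): 0.72 vs {0.69, 0.60} → pass.
AA (methods 2·3): 0.48 vs {0.24, 0.60} → fail.
Com (methods 1·2): 0.34 vs {0.69, 0.24} → fail.
Com (methods 1·3): 0.56 vs {0.69, 0.60} → fail.
Com (methods 2·3): 0.39 vs {0.24, 0.60} → fail.
5 of 6 fail.

5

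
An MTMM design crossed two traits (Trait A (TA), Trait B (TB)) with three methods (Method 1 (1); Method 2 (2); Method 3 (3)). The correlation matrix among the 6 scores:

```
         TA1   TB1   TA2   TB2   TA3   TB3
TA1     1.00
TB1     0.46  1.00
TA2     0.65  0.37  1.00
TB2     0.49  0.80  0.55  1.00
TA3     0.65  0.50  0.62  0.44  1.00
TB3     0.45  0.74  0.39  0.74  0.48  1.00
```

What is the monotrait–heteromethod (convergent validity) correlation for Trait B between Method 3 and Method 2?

Same trait (TB), different methods: r(TB3, TB2) = 0.74.

0.74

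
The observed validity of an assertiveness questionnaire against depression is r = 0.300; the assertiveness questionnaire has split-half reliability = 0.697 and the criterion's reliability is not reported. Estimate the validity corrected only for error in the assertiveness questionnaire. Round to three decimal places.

Single correction: r_c = r_obs / √r_xx = 0.300 / √0.697 = 0.300 / 0.8349 ≈ 0.359.

0.359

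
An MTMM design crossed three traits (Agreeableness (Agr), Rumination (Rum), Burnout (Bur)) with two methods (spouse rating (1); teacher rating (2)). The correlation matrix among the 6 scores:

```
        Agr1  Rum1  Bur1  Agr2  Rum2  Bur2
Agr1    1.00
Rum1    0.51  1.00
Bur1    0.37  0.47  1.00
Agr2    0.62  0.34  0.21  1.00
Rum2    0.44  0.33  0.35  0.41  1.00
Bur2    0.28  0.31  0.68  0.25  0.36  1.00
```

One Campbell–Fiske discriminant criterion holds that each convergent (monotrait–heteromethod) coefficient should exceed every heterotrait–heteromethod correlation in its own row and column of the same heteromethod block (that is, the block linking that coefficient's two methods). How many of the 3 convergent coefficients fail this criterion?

Each convergent coefficient versus the relevant comparison correlations:
Agr (methods 1·2): 0.62 vs {0.44, 0.34, 0.28, 0.21} → pass.
Rum (methods 1·2): 0.33 vs {0.34, 0.44, 0.31, 0.35} → fail.
Bur (methods 1·2): 0.68 vs {0.21, 0.28, 0.35, 0.31} → pass.
1 of 3 fail.

1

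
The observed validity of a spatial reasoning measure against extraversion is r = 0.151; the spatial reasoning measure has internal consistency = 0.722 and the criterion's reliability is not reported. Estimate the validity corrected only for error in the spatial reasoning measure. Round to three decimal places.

0.178

Single correction: r_c = r_obs / √r_xx = 0.151 / √0.722 = 0.151 / 0.8497 ≈ 0.178.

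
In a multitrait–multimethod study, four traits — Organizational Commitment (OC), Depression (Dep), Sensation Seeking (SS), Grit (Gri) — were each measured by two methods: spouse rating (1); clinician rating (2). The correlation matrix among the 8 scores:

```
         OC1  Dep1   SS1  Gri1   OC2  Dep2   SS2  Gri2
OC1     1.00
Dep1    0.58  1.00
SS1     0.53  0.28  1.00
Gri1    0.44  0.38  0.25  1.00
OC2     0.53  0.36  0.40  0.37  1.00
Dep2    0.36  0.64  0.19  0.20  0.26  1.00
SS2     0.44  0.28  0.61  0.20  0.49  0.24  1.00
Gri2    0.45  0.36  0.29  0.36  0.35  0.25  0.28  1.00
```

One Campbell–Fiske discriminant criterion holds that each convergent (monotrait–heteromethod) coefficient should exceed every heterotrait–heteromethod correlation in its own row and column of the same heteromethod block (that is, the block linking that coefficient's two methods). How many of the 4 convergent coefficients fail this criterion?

1

Each convergent coefficient versus the relevant comparison correlations:
OC (methods 1·2): 0.53 vs {0.36, 0.36, 0.44, 0.40, 0.45, 0.37} → pass.
Dep (methods 1·2): 0.64 vs {0.36, 0.36, 0.28, 0.19, 0.36, 0.20} → pass.
SS (methods 1·2): 0.61 vs {0.40, 0.44, 0.19, 0.28, 0.29, 0.20} → pass.
Gri (methods 1·2): 0.36 vs {0.37, 0.45, 0.20, 0.36, 0.20, 0.29} → fail.
1 of 4 fail.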